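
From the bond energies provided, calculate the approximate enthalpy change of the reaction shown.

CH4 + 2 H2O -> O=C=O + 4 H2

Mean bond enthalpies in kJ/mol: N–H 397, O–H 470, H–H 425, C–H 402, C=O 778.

Bonds broken (reactants):
  C–H: 4 × 402 = 1608
  O–H: 4 × 470 = 1880
  Σ(broken) = 3488 kJ
Bonds formed (products):
  C=O: 2 × 778 = 1556
  H–H: 4 × 425 = 1700
  Σ(formed) = 3256 kJ
ΔH = Σ(broken) − Σ(formed) = 3488 − 3256 = +232 kJ

ΔH ≈ +232 kJ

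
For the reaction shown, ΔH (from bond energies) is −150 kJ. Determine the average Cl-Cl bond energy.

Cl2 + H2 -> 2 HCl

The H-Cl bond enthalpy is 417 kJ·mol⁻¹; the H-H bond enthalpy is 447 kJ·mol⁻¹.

Let D be the Cl-Cl bond energy.
Σ(broken) = 1×D + 1×447 = 447 + D
Σ(formed) = 2×417 = 834
ΔH = Σ(broken) − Σ(formed) = (447 + D) − (834) = −387 + D
Setting this equal to −150 kJ gives D = 237 kJ/mol.

D(Cl-Cl) ≈ 237 kJ/mol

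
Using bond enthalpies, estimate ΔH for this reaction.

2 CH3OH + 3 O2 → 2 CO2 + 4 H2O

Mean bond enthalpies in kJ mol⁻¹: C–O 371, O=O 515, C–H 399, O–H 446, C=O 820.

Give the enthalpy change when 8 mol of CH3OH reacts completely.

Bonds broken (reactants):
  C–H: 6 × 399 = 2394
  C–O: 2 × 371 = 742
  O–H: 2 × 446 = 892
  O=O: 3 × 515 = 1545
  Σ(broken) = 5573 kJ
Bonds formed (products):
  C=O: 4 × 820 = 3280
  O–H: 8 × 446 = 3568
  Σ(formed) = 6848 kJ
ΔH = Σ(broken) − Σ(formed) = 5573 − 6848 = −1275 kJ
For 4× the reaction as written: 4 × (−1275) = −5100 kJ

ΔH = −5100 kJ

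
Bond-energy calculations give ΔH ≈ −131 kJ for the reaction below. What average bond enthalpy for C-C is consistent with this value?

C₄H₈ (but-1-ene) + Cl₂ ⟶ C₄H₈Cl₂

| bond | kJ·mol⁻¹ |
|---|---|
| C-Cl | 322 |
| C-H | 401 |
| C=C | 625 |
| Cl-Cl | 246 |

D(C-C) ≈ 358 kJ/mol

Let D be the C-C bond energy.
Σ(broken) = 2×D + 8×401 + 1×625 + 1×246 = 4079 + 2D
Σ(formed) = 3×D + 2×322 + 8×401 = 3852 + 3D
ΔH = Σ(broken) − Σ(formed) = (4079 + 2D) − (3852 + 3D) = +227 − D
Setting this equal to −131 kJ gives D = 358 kJ/mol.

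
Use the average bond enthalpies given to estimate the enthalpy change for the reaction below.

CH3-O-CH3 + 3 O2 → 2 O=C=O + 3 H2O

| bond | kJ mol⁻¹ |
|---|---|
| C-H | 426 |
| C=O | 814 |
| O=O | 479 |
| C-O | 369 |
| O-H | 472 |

ΔH ≈ −1357 kJ

Bonds broken (reactants):
  C-H: 6 × 426 = 2556
  C-O: 2 × 369 = 738
  O=O: 3 × 479 = 1437
  Σ(broken) = 4731 kJ
Bonds formed (products):
  C=O: 4 × 814 = 3256
  O-H: 6 × 472 = 2832
  Σ(formed) = 6088 kJ
ΔH = Σ(broken) − Σ(formed) = 4731 − 6088 = −1357 kJ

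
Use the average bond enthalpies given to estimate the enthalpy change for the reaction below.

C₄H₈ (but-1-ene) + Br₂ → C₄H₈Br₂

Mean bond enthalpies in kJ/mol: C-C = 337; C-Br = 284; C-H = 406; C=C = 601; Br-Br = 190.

ΔH ≈ −114 kJ

Bonds broken (reactants):
  Br-Br: 1 × 190 = 190
  C-C: 2 × 337 = 674
  C-H: 8 × 406 = 3248
  C=C: 1 × 601 = 601
  Σ(broken) = 4713 kJ
Bonds formed (products):
  C-Br: 2 × 284 = 568
  C-C: 3 × 337 = 1011
  C-H: 8 × 406 = 3248
  Σ(formed) = 4827 kJ
ΔH = Σ(broken) − Σ(formed) = 4713 − 4827 = −114 kJ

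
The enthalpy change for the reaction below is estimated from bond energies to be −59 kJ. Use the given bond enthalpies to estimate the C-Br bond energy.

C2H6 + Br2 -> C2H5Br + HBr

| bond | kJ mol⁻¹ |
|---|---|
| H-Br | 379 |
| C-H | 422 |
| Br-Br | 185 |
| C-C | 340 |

D(C-Br) ≈ 287 kJ/mol

Let D be the C-Br bond energy.
Σ(broken) = 1×185 + 1×340 + 6×422 = 3057
Σ(formed) = 1×D + 1×340 + 5×422 + 1×379 = 2829 + D
ΔH = Σ(broken) − Σ(formed) = (3057) − (2829 + D) = +228 − D
Setting this equal to −59 kJ gives D = 287 kJ/mol.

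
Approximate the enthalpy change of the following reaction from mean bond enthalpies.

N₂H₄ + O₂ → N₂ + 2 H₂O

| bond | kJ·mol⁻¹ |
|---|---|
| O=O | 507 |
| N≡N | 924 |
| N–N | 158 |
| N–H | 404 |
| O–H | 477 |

ΔH ≈ −551 kJ

Bonds broken (reactants):
  N–H: 4 × 404 = 1616
  N–N: 1 × 158 = 158
  O=O: 1 × 507 = 507
  Σ(broken) = 2281 kJ
Bonds formed (products):
  N≡N: 1 × 924 = 924
  O–H: 4 × 477 = 1908
  Σ(formed) = 2832 kJ
ΔH = Σ(broken) − Σ(formed) = 2281 − 2832 = −551 kJ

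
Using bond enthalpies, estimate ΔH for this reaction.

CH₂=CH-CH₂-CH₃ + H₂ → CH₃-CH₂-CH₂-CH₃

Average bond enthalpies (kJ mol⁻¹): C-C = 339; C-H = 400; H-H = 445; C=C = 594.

ΔH ≈ −100 kJ

Bonds broken (reactants):
  C-C: 2 × 339 = 678
  C-H: 8 × 400 = 3200
  C=C: 1 × 594 = 594
  H-H: 1 × 445 = 445
  Σ(broken) = 4917 kJ
Bonds formed (products):
  C-C: 3 × 339 = 1017
  C-H: 10 × 400 = 4000
  Σ(formed) = 5017 kJ
ΔH = Σ(broken) − Σ(formed) = 4917 − 5017 = −100 kJ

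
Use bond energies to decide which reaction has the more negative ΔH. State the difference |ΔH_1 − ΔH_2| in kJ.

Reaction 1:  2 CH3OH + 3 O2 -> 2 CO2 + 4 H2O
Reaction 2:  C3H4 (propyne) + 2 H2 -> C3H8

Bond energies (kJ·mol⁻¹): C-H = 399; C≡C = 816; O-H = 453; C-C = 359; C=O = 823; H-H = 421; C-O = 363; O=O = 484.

Reaction 1:
  Bonds broken (reactants):
    C-H: 6 × 399 = 2394
    C-O: 2 × 363 = 726
    O-H: 2 × 453 = 906
    O=O: 3 × 484 = 1452
    Σ(broken) = 5478 kJ
  Bonds formed (products):
    C=O: 4 × 823 = 3292
    O-H: 8 × 453 = 3624
    Σ(formed) = 6916 kJ
  ΔH_1 = 5478 − 6916 = −1438 kJ
Reaction 2:
  Bonds broken (reactants):
    C≡C: 1 × 816 = 816
    C-C: 1 × 359 = 359
    C-H: 4 × 399 = 1596
    H-H: 2 × 421 = 842
    Σ(broken) = 3613 kJ
  Bonds formed (products):
    C-C: 2 × 359 = 718
    C-H: 8 × 399 = 3192
    Σ(formed) = 3910 kJ
  ΔH_2 = 3613 − 3910 = −297 kJ
ΔH_1 − ΔH_2 = −1141 kJ, so reaction 1 has the more negative ΔH; |ΔH_1 − ΔH_2| = 1141 kJ.

Reaction 1, by 1141 kJ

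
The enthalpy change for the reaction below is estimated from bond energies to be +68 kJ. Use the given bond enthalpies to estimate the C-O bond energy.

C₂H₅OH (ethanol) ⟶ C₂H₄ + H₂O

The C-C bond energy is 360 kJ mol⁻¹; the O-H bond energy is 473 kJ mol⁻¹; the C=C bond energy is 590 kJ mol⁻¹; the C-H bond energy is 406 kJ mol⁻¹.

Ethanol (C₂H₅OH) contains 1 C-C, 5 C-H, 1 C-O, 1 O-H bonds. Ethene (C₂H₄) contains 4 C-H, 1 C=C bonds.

D(C-O) ≈ 365 kJ/mol

Let D be the C-O bond energy.
Σ(broken) = 1×360 + 5×406 + 1×D + 1×473 = 2863 + D
Σ(formed) = 4×406 + 1×590 + 2×473 = 3160
ΔH = Σ(broken) − Σ(formed) = (2863 + D) − (3160) = −297 + D
Setting this equal to +68 kJ gives D = 365 kJ/mol.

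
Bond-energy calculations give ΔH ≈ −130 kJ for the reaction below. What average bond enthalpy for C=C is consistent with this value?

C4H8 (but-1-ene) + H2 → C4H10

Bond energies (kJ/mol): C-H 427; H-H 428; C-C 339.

Let D be the C=C bond energy.
Σ(broken) = 2×339 + 8×427 + 1×D + 1×428 = 4522 + D
Σ(formed) = 3×339 + 10×427 = 5287
ΔH = Σ(broken) − Σ(formed) = (4522 + D) − (5287) = −765 + D
Setting this equal to −130 kJ gives D = 635 kJ/mol.

D(C=C) ≈ 635 kJ/mol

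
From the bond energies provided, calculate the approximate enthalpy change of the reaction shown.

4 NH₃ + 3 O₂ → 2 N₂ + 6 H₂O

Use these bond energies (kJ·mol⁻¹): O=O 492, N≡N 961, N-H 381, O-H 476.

Bonds broken (reactants):
  N-H: 12 × 381 = 4572
  O=O: 3 × 492 = 1476
  Σ(broken) = 6048 kJ
Bonds formed (products):
  N≡N: 2 × 961 = 1922
  O-H: 12 × 476 = 5712
  Σ(formed) = 7634 kJ
ΔH = Σ(broken) − Σ(formed) = 6048 − 7634 = −1586 kJ

ΔH ≈ −1586 kJ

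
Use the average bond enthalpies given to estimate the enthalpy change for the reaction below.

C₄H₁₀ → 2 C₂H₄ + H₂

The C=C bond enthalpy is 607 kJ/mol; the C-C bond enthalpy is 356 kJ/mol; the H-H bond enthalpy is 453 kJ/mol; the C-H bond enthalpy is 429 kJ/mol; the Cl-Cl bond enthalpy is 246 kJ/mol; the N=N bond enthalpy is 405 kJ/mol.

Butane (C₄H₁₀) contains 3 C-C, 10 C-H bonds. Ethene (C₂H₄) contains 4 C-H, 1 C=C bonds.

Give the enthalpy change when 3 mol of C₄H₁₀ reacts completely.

ΔH = +777 kJ

Bonds broken (reactants):
  C-C: 3 × 356 = 1068
  C-H: 10 × 429 = 4290
  Σ(broken) = 5358 kJ
Bonds formed (products):
  C-H: 8 × 429 = 3432
  C=C: 2 × 607 = 1214
  H-H: 1 × 453 = 453
  Σ(formed) = 5099 kJ
ΔH = Σ(broken) − Σ(formed) = 5358 − 5099 = +259 kJ
For 3× the reaction as written: 3 × (+259) = +777 kJ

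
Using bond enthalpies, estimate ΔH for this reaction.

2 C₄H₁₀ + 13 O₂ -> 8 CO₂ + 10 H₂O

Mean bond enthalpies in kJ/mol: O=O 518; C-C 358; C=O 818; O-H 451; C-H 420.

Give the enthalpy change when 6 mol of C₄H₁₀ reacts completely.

ΔH = −14478 kJ

Bonds broken (reactants):
  C-C: 6 × 358 = 2148
  C-H: 20 × 420 = 8400
  O=O: 13 × 518 = 6734
  Σ(broken) = 17282 kJ
Bonds formed (products):
  C=O: 16 × 818 = 13088
  O-H: 20 × 451 = 9020
  Σ(formed) = 22108 kJ
ΔH = Σ(broken) − Σ(formed) = 17282 − 22108 = −4826 kJ
For 3× the reaction as written: 3 × (−4826) = −14478 kJ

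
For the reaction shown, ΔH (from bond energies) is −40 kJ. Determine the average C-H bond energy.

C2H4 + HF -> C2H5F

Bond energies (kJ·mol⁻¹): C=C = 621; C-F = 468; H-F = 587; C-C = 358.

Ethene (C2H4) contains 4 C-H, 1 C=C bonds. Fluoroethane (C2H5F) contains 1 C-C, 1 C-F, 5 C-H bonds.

Let D be the C-H bond energy.
Σ(broken) = 4×D + 1×621 + 1×587 = 1208 + 4D
Σ(formed) = 1×358 + 1×468 + 5×D = 826 + 5D
ΔH = Σ(broken) − Σ(formed) = (1208 + 4D) − (826 + 5D) = +382 − D
Setting this equal to −40 kJ gives D = 422 kJ/mol.

D(C-H) ≈ 422 kJ/mol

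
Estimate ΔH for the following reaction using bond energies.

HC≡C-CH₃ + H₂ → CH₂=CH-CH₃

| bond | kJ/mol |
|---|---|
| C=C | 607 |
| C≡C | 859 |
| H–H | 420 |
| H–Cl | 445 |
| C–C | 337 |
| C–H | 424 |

Bonds broken (reactants):
  C≡C: 1 × 859 = 859
  C–C: 1 × 337 = 337
  C–H: 4 × 424 = 1696
  H–H: 1 × 420 = 420
  Σ(broken) = 3312 kJ
Bonds formed (products):
  C–C: 1 × 337 = 337
  C–H: 6 × 424 = 2544
  C=C: 1 × 607 = 607
  Σ(formed) = 3488 kJ
ΔH = Σ(broken) − Σ(formed) = 3312 − 3488 = −176 kJ

ΔH ≈ −176 kJ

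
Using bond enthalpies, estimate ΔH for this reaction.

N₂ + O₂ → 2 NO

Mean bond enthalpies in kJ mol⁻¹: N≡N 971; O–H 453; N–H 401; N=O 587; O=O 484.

ΔH ≈ +281 kJ

Bonds broken (reactants):
  N≡N: 1 × 971 = 971
  O=O: 1 × 484 = 484
  Σ(broken) = 1455 kJ
Bonds formed (products):
  N=O: 2 × 587 = 1174
  Σ(formed) = 1174 kJ
ΔH = Σ(broken) − Σ(formed) = 1455 − 1174 = +281 kJ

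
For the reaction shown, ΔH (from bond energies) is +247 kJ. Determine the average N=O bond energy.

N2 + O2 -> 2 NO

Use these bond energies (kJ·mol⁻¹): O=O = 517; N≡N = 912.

D(N=O) ≈ 591 kJ/mol

Let D be the N=O bond energy.
Σ(broken) = 1×912 + 1×517 = 1429
Σ(formed) = 2×D = 2D
ΔH = Σ(broken) − Σ(formed) = (1429) − (2D) = +1429 − 2D
Setting this equal to +247 kJ gives 2D = 1182, so D = 591 kJ/mol.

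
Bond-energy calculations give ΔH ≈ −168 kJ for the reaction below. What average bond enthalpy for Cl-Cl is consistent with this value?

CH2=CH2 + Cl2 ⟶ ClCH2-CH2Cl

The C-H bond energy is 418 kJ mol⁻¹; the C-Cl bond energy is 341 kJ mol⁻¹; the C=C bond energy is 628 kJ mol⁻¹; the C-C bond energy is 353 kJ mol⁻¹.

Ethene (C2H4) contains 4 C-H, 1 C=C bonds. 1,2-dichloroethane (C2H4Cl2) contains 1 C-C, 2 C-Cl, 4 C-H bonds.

D(Cl-Cl) ≈ 239 kJ/mol

Let D be the Cl-Cl bond energy.
Σ(broken) = 4×418 + 1×628 + 1×D = 2300 + D
Σ(formed) = 1×353 + 2×341 + 4×418 = 2707
ΔH = Σ(broken) − Σ(formed) = (2300 + D) − (2707) = −407 + D
Setting this equal to −168 kJ gives D = 239 kJ/mol.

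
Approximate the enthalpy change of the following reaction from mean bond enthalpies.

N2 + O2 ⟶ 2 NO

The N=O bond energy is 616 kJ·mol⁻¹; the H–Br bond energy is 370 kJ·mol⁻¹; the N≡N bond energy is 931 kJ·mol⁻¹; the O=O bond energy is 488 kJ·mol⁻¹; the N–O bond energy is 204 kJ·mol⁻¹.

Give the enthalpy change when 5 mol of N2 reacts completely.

ΔH = +935 kJ

Bonds broken (reactants):
  N≡N: 1 × 931 = 931
  O=O: 1 × 488 = 488
  Σ(broken) = 1419 kJ
Bonds formed (products):
  N=O: 2 × 616 = 1232
  Σ(formed) = 1232 kJ
ΔH = Σ(broken) − Σ(formed) = 1419 − 1232 = +187 kJ
For 5× the reaction as written: 5 × (+187) = +935 kJ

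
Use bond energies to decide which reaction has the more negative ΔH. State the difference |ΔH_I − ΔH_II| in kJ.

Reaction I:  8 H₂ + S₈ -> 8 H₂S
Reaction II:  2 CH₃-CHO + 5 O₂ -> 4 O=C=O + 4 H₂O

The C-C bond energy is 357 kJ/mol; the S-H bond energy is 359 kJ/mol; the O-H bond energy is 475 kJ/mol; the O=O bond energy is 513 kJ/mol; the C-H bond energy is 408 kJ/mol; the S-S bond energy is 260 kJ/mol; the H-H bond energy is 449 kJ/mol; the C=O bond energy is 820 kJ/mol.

Reaction II, by 2105 kJ

Reaction I:
  Bonds broken (reactants):
    H-H: 8 × 449 = 3592
    S-S: 8 × 260 = 2080
    Σ(broken) = 5672 kJ
  Bonds formed (products):
    S-H: 16 × 359 = 5744
    Σ(formed) = 5744 kJ
  ΔH_I = 5672 − 5744 = −72 kJ
Reaction II:
  Bonds broken (reactants):
    C-C: 2 × 357 = 714
    C-H: 8 × 408 = 3264
    C=O: 2 × 820 = 1640
    O=O: 5 × 513 = 2565
    Σ(broken) = 8183 kJ
  Bonds formed (products):
    C=O: 8 × 820 = 6560
    O-H: 8 × 475 = 3800
    Σ(formed) = 10360 kJ
  ΔH_II = 8183 − 10360 = −2177 kJ
ΔH_I − ΔH_II = +2105 kJ, so reaction II has the more negative ΔH; |ΔH_I − ΔH_II| = 2105 kJ.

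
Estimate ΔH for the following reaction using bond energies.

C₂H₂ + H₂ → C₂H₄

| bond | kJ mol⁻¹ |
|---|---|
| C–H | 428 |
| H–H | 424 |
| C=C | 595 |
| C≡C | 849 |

ΔH ≈ −178 kJ

Bonds broken (reactants):
  C≡C: 1 × 849 = 849
  C–H: 2 × 428 = 856
  H–H: 1 × 424 = 424
  Σ(broken) = 2129 kJ
Bonds formed (products):
  C–H: 4 × 428 = 1712
  C=C: 1 × 595 = 595
  Σ(formed) = 2307 kJ
ΔH = Σ(broken) − Σ(formed) = 2129 − 2307 = −178 kJ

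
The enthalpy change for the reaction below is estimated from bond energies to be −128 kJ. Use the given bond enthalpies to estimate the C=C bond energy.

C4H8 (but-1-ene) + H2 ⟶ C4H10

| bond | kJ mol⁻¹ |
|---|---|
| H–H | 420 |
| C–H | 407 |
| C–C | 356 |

Let D be the C=C bond energy.
Σ(broken) = 2×356 + 8×407 + 1×D + 1×420 = 4388 + D
Σ(formed) = 3×356 + 10×407 = 5138
ΔH = Σ(broken) − Σ(formed) = (4388 + D) − (5138) = −750 + D
Setting this equal to −128 kJ gives D = 622 kJ/mol.

D(C=C) ≈ 622 kJ/mol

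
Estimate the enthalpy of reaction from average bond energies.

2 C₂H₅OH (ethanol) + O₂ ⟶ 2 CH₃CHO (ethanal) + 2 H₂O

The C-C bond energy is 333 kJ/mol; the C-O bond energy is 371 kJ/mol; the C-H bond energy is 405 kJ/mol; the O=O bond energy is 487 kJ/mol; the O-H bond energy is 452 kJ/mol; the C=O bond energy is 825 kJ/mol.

Bonds broken (reactants):
  C-C: 2 × 333 = 666
  C-H: 10 × 405 = 4050
  C-O: 2 × 371 = 742
  O-H: 2 × 452 = 904
  O=O: 1 × 487 = 487
  Σ(broken) = 6849 kJ
Bonds formed (products):
  C-C: 2 × 333 = 666
  C-H: 8 × 405 = 3240
  C=O: 2 × 825 = 1650
  O-H: 4 × 452 = 1808
  Σ(formed) = 7364 kJ
ΔH = Σ(broken) − Σ(formed) = 6849 − 7364 = −515 kJ

ΔH ≈ −515 kJ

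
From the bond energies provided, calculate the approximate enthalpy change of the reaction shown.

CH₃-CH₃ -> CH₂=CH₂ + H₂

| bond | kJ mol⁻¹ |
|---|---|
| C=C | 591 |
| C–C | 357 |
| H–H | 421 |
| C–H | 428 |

Bonds broken (reactants):
  C–C: 1 × 357 = 357
  C–H: 6 × 428 = 2568
  Σ(broken) = 2925 kJ
Bonds formed (products):
  C–H: 4 × 428 = 1712
  C=C: 1 × 591 = 591
  H–H: 1 × 421 = 421
  Σ(formed) = 2724 kJ
ΔH = Σ(broken) − Σ(formed) = 2925 − 2724 = +201 kJ

ΔH ≈ +201 kJ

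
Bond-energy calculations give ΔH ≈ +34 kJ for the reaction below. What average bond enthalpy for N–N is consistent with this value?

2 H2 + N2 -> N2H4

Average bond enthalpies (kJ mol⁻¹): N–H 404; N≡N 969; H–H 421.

D(N–N) ≈ 161 kJ/mol

Let D be the N–N bond energy.
Σ(broken) = 2×421 + 1×969 = 1811
Σ(formed) = 4×404 + 1×D = 1616 + D
ΔH = Σ(broken) − Σ(formed) = (1811) − (1616 + D) = +195 − D
Setting this equal to +34 kJ gives D = 161 kJ/mol.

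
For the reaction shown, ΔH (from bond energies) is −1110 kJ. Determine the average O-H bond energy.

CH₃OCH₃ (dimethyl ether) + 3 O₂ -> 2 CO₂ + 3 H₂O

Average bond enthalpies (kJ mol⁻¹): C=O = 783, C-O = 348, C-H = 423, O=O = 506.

Let D be the O-H bond energy.
Σ(broken) = 6×423 + 2×348 + 3×506 = 4752
Σ(formed) = 4×783 + 6×D = 3132 + 6D
ΔH = Σ(broken) − Σ(formed) = (4752) − (3132 + 6D) = +1620 − 6D
Setting this equal to −1110 kJ gives 6D = 2730, so D = 455 kJ/mol.

D(O-H) ≈ 455 kJ/mol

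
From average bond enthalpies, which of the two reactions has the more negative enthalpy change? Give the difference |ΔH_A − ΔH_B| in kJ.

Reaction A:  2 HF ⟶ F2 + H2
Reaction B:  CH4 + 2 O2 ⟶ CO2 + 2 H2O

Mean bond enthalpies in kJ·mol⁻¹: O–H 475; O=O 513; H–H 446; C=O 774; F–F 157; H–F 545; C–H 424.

Reaction A:
  Bonds broken (reactants):
    H–F: 2 × 545 = 1090
    Σ(broken) = 1090 kJ
  Bonds formed (products):
    F–F: 1 × 157 = 157
    H–H: 1 × 446 = 446
    Σ(formed) = 603 kJ
  ΔH_A = 1090 − 603 = +487 kJ
Reaction B:
  Bonds broken (reactants):
    C–H: 4 × 424 = 1696
    O=O: 2 × 513 = 1026
    Σ(broken) = 2722 kJ
  Bonds formed (products):
    C=O: 2 × 774 = 1548
    O–H: 4 × 475 = 1900
    Σ(formed) = 3448 kJ
  ΔH_B = 2722 − 3448 = −726 kJ
ΔH_A − ΔH_B = +1213 kJ, so reaction B has the more negative ΔH; |ΔH_A − ΔH_B| = 1213 kJ.

Reaction B, by 1213 kJ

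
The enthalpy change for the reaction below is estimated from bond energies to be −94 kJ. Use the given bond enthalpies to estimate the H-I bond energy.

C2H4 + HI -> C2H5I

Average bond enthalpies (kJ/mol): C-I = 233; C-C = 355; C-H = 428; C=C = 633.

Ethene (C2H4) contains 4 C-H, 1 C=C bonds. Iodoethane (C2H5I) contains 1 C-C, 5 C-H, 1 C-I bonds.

Let D be the H-I bond energy.
Σ(broken) = 4×428 + 1×633 + 1×D = 2345 + D
Σ(formed) = 1×355 + 5×428 + 1×233 = 2728
ΔH = Σ(broken) − Σ(formed) = (2345 + D) − (2728) = −383 + D
Setting this equal to −94 kJ gives D = 289 kJ/mol.

D(H-I) ≈ 289 kJ/mol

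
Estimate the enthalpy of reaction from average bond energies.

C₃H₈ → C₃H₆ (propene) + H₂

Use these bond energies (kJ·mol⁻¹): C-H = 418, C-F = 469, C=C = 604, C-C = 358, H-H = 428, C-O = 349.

Bonds broken (reactants):
  C-C: 2 × 358 = 716
  C-H: 8 × 418 = 3344
  Σ(broken) = 4060 kJ
Bonds formed (products):
  C-C: 1 × 358 = 358
  C-H: 6 × 418 = 2508
  C=C: 1 × 604 = 604
  H-H: 1 × 428 = 428
  Σ(formed) = 3898 kJ
ΔH = Σ(broken) − Σ(formed) = 4060 − 3898 = +162 kJ

ΔH ≈ +162 kJ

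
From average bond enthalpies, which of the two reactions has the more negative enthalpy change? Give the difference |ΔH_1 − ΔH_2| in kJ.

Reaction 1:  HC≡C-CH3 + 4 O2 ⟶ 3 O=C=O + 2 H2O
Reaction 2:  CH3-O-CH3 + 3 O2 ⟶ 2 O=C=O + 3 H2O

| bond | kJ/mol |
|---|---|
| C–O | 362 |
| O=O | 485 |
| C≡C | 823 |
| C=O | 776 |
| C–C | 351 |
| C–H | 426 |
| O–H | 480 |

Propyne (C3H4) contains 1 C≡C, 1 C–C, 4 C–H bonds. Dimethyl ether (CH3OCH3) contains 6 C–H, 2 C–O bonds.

Reaction 1, by 509 kJ

Reaction 1:
  Bonds broken (reactants):
    C≡C: 1 × 823 = 823
    C–C: 1 × 351 = 351
    C–H: 4 × 426 = 1704
    O=O: 4 × 485 = 1940
    Σ(broken) = 4818 kJ
  Bonds formed (products):
    C=O: 6 × 776 = 4656
    O–H: 4 × 480 = 1920
    Σ(formed) = 6576 kJ
  ΔH_1 = 4818 − 6576 = −1758 kJ
Reaction 2:
  Bonds broken (reactants):
    C–H: 6 × 426 = 2556
    C–O: 2 × 362 = 724
    O=O: 3 × 485 = 1455
    Σ(broken) = 4735 kJ
  Bonds formed (products):
    C=O: 4 × 776 = 3104
    O–H: 6 × 480 = 2880
    Σ(formed) = 5984 kJ
  ΔH_2 = 4735 − 5984 = −1249 kJ
ΔH_1 − ΔH_2 = −509 kJ, so reaction 1 has the more negative ΔH; |ΔH_1 − ΔH_2| = 509 kJ.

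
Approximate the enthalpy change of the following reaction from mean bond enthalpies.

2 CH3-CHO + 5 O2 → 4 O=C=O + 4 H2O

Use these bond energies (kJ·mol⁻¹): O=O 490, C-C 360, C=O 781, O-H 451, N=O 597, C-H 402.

Bonds broken (reactants):
  C-C: 2 × 360 = 720
  C-H: 8 × 402 = 3216
  C=O: 2 × 781 = 1562
  O=O: 5 × 490 = 2450
  Σ(broken) = 7948 kJ
Bonds formed (products):
  C=O: 8 × 781 = 6248
  O-H: 8 × 451 = 3608
  Σ(formed) = 9856 kJ
ΔH = Σ(broken) − Σ(formed) = 7948 − 9856 = −1908 kJ

ΔH ≈ −1908 kJ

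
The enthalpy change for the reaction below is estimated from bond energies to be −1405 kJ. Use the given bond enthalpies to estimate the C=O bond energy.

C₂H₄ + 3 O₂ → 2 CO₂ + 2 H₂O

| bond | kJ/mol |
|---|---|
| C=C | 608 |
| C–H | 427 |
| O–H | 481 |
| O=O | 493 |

Let D be the C=O bond energy.
Σ(broken) = 4×427 + 1×608 + 3×493 = 3795
Σ(formed) = 4×D + 4×481 = 1924 + 4D
ΔH = Σ(broken) − Σ(formed) = (3795) − (1924 + 4D) = +1871 − 4D
Setting this equal to −1405 kJ gives 4D = 3276, so D = 819 kJ/mol.

D(C=O) ≈ 819 kJ/mol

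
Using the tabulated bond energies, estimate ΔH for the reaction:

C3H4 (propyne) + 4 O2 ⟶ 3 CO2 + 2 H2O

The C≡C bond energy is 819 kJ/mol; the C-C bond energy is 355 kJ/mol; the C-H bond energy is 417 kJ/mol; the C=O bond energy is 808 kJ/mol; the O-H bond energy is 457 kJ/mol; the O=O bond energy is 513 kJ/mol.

ΔH ≈ −1782 kJ

Bonds broken (reactants):
  C≡C: 1 × 819 = 819
  C-C: 1 × 355 = 355
  C-H: 4 × 417 = 1668
  O=O: 4 × 513 = 2052
  Σ(broken) = 4894 kJ
Bonds formed (products):
  C=O: 6 × 808 = 4848
  O-H: 4 × 457 = 1828
  Σ(formed) = 6676 kJ
ΔH = Σ(broken) − Σ(formed) = 4894 − 6676 = −1782 kJ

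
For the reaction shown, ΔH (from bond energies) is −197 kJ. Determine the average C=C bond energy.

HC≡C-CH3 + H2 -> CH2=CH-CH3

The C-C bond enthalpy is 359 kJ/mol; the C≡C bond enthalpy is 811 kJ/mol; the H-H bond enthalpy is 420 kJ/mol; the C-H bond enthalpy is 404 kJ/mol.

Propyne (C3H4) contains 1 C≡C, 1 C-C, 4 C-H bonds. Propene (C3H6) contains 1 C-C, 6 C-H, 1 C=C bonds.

D(C=C) ≈ 620 kJ/mol

Let D be the C=C bond energy.
Σ(broken) = 1×811 + 1×359 + 4×404 + 1×420 = 3206
Σ(formed) = 1×359 + 6×404 + 1×D = 2783 + D
ΔH = Σ(broken) − Σ(formed) = (3206) − (2783 + D) = +423 − D
Setting this equal to −197 kJ gives D = 620 kJ/mol.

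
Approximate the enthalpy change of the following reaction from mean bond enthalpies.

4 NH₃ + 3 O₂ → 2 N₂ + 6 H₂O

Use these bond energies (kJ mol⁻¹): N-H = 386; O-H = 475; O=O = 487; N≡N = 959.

Bonds broken (reactants):
  N-H: 12 × 386 = 4632
  O=O: 3 × 487 = 1461
  Σ(broken) = 6093 kJ
Bonds formed (products):
  N≡N: 2 × 959 = 1918
  O-H: 12 × 475 = 5700
  Σ(formed) = 7618 kJ
ΔH = Σ(broken) − Σ(formed) = 6093 − 7618 = −1525 kJ

ΔH ≈ −1525 kJ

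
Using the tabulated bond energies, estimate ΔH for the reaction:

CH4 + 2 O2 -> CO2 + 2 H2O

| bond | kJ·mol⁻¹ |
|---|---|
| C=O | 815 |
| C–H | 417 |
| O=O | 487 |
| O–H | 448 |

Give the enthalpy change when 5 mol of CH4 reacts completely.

ΔH = −3900 kJ

Bonds broken (reactants):
  C–H: 4 × 417 = 1668
  O=O: 2 × 487 = 974
  Σ(broken) = 2642 kJ
Bonds formed (products):
  C=O: 2 × 815 = 1630
  O–H: 4 × 448 = 1792
  Σ(formed) = 3422 kJ
ΔH = Σ(broken) − Σ(formed) = 2642 − 3422 = −780 kJ
For 5× the reaction as written: 5 × (−780) = −3900 kJ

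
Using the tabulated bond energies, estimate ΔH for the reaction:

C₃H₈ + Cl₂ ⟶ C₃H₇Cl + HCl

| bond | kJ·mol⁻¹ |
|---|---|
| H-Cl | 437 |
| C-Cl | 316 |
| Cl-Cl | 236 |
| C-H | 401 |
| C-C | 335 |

Bonds broken (reactants):
  C-C: 2 × 335 = 670
  C-H: 8 × 401 = 3208
  Cl-Cl: 1 × 236 = 236
  Σ(broken) = 4114 kJ
Bonds formed (products):
  C-C: 2 × 335 = 670
  C-Cl: 1 × 316 = 316
  C-H: 7 × 401 = 2807
  H-Cl: 1 × 437 = 437
  Σ(formed) = 4230 kJ
ΔH = Σ(broken) − Σ(formed) = 4114 − 4230 = −116 kJ

ΔH ≈ −116 kJ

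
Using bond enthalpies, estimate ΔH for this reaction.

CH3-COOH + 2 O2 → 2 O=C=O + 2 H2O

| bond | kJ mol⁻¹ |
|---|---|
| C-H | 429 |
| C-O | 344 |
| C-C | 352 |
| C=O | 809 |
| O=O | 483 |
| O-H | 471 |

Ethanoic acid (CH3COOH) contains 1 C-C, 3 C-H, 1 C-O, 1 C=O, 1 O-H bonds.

Bonds broken (reactants):
  C-C: 1 × 352 = 352
  C-H: 3 × 429 = 1287
  C-O: 1 × 344 = 344
  C=O: 1 × 809 = 809
  O-H: 1 × 471 = 471
  O=O: 2 × 483 = 966
  Σ(broken) = 4229 kJ
Bonds formed (products):
  C=O: 4 × 809 = 3236
  O-H: 4 × 471 = 1884
  Σ(formed) = 5120 kJ
ΔH = Σ(broken) − Σ(formed) = 4229 − 5120 = −891 kJ

ΔH ≈ −891 kJ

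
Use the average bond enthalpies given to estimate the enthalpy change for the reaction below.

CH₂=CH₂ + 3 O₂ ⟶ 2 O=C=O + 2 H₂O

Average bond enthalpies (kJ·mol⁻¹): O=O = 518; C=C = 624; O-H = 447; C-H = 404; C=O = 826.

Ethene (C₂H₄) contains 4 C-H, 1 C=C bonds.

ΔH ≈ −1298 kJ

Bonds broken (reactants):
  C-H: 4 × 404 = 1616
  C=C: 1 × 624 = 624
  O=O: 3 × 518 = 1554
  Σ(broken) = 3794 kJ
Bonds formed (products):
  C=O: 4 × 826 = 3304
  O-H: 4 × 447 = 1788
  Σ(formed) = 5092 kJ
ΔH = Σ(broken) − Σ(formed) = 3794 − 5092 = −1298 kJ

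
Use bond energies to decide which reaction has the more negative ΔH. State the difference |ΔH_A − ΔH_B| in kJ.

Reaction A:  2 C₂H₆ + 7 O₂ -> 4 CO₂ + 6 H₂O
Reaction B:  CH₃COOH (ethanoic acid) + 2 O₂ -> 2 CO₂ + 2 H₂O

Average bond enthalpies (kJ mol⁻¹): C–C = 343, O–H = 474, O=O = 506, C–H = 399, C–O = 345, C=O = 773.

Reaction A, by 2012 kJ

Reaction A:
  Bonds broken (reactants):
    C–C: 2 × 343 = 686
    C–H: 12 × 399 = 4788
    O=O: 7 × 506 = 3542
    Σ(broken) = 9016 kJ
  Bonds formed (products):
    C=O: 8 × 773 = 6184
    O–H: 12 × 474 = 5688
    Σ(formed) = 11872 kJ
  ΔH_A = 9016 − 11872 = −2856 kJ
Reaction B:
  Bonds broken (reactants):
    C–C: 1 × 343 = 343
    C–H: 3 × 399 = 1197
    C–O: 1 × 345 = 345
    C=O: 1 × 773 = 773
    O–H: 1 × 474 = 474
    O=O: 2 × 506 = 1012
    Σ(broken) = 4144 kJ
  Bonds formed (products):
    C=O: 4 × 773 = 3092
    O–H: 4 × 474 = 1896
    Σ(formed) = 4988 kJ
  ΔH_B = 4144 − 4988 = −844 kJ
ΔH_A − ΔH_B = −2012 kJ, so reaction A has the more negative ΔH; |ΔH_A − ΔH_B| = 2012 kJ.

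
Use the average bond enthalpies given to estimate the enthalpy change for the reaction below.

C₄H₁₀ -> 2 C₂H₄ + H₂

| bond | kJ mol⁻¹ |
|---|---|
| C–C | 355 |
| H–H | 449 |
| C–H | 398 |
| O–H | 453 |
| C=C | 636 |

Bonds broken (reactants):
  C–C: 3 × 355 = 1065
  C–H: 10 × 398 = 3980
  Σ(broken) = 5045 kJ
Bonds formed (products):
  C–H: 8 × 398 = 3184
  C=C: 2 × 636 = 1272
  H–H: 1 × 449 = 449
  Σ(formed) = 4905 kJ
ΔH = Σ(broken) − Σ(formed) = 5045 − 4905 = +140 kJ

ΔH ≈ +140 kJ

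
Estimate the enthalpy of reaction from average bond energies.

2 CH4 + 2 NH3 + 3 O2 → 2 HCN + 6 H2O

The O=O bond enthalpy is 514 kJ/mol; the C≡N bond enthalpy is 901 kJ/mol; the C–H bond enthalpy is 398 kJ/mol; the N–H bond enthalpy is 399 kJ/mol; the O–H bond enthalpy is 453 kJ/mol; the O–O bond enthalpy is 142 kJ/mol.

ΔH ≈ −914 kJ

Bonds broken (reactants):
  C–H: 8 × 398 = 3184
  N–H: 6 × 399 = 2394
  O=O: 3 × 514 = 1542
  Σ(broken) = 7120 kJ
Bonds formed (products):
  C≡N: 2 × 901 = 1802
  C–H: 2 × 398 = 796
  O–H: 12 × 453 = 5436
  Σ(formed) = 8034 kJ
ΔH = Σ(broken) − Σ(formed) = 7120 − 8034 = −914 kJ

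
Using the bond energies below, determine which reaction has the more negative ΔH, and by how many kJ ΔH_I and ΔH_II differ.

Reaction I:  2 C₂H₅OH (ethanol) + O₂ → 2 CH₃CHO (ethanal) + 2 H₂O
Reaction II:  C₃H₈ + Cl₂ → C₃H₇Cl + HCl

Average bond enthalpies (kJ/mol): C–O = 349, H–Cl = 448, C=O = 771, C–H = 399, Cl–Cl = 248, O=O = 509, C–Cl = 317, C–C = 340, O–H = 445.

Reaction I, by 309 kJ

Reaction I:
  Bonds broken (reactants):
    C–C: 2 × 340 = 680
    C–H: 10 × 399 = 3990
    C–O: 2 × 349 = 698
    O–H: 2 × 445 = 890
    O=O: 1 × 509 = 509
    Σ(broken) = 6767 kJ
  Bonds formed (products):
    C–C: 2 × 340 = 680
    C–H: 8 × 399 = 3192
    C=O: 2 × 771 = 1542
    O–H: 4 × 445 = 1780
    Σ(formed) = 7194 kJ
  ΔH_I = 6767 − 7194 = −427 kJ
Reaction II:
  Bonds broken (reactants):
    C–C: 2 × 340 = 680
    C–H: 8 × 399 = 3192
    Cl–Cl: 1 × 248 = 248
    Σ(broken) = 4120 kJ
  Bonds formed (products):
    C–C: 2 × 340 = 680
    C–Cl: 1 × 317 = 317
    C–H: 7 × 399 = 2793
    H–Cl: 1 × 448 = 448
    Σ(formed) = 4238 kJ
  ΔH_II = 4120 − 4238 = −118 kJ
ΔH_I − ΔH_II = −309 kJ, so reaction I has the more negative ΔH; |ΔH_I − ΔH_II| = 309 kJ.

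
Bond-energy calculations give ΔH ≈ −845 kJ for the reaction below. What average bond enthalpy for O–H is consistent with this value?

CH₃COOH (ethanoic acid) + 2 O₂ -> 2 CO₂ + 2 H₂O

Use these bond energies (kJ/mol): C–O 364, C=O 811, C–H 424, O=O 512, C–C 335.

D(O–H) ≈ 469 kJ/mol

Let D be the O–H bond energy.
Σ(broken) = 1×335 + 3×424 + 1×364 + 1×811 + 1×D + 2×512 = 3806 + D
Σ(formed) = 4×811 + 4×D = 3244 + 4D
ΔH = Σ(broken) − Σ(formed) = (3806 + D) − (3244 + 4D) = +562 − 3D
Setting this equal to −845 kJ gives 3D = 1407, so D = 469 kJ/mol.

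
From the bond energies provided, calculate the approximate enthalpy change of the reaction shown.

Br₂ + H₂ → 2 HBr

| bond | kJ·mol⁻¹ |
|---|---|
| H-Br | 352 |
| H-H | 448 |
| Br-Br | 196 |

Bonds broken (reactants):
  Br-Br: 1 × 196 = 196
  H-H: 1 × 448 = 448
  Σ(broken) = 644 kJ
Bonds formed (products):
  H-Br: 2 × 352 = 704
  Σ(formed) = 704 kJ
ΔH = Σ(broken) − Σ(formed) = 644 − 704 = −60 kJ

ΔH ≈ −60 kJ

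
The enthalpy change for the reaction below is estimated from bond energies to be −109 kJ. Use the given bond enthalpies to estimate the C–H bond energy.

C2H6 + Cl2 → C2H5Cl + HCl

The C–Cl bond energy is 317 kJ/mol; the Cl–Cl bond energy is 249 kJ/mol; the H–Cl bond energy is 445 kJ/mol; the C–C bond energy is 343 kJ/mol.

Let D be the C–H bond energy.
Σ(broken) = 1×343 + 6×D + 1×249 = 592 + 6D
Σ(formed) = 1×343 + 1×317 + 5×D + 1×445 = 1105 + 5D
ΔH = Σ(broken) − Σ(formed) = (592 + 6D) − (1105 + 5D) = −513 + D
Setting this equal to −109 kJ gives D = 404 kJ/mol.

D(C–H) ≈ 404 kJ/mol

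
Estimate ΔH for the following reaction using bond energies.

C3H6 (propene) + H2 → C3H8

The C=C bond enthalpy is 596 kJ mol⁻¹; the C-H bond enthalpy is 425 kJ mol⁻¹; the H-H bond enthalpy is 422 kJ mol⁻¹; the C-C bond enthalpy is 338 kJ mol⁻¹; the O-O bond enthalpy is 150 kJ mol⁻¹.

Bonds broken (reactants):
  C-C: 1 × 338 = 338
  C-H: 6 × 425 = 2550
  C=C: 1 × 596 = 596
  H-H: 1 × 422 = 422
  Σ(broken) = 3906 kJ
Bonds formed (products):
  C-C: 2 × 338 = 676
  C-H: 8 × 425 = 3400
  Σ(formed) = 4076 kJ
ΔH = Σ(broken) − Σ(formed) = 3906 − 4076 = −170 kJ

ΔH ≈ −170 kJ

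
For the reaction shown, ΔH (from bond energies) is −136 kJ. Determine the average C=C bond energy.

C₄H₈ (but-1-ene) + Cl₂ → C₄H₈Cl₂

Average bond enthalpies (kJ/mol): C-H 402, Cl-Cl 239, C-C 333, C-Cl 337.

D(C=C) ≈ 632 kJ/mol

Let D be the C=C bond energy.
Σ(broken) = 2×333 + 8×402 + 1×D + 1×239 = 4121 + D
Σ(formed) = 3×333 + 2×337 + 8×402 = 4889
ΔH = Σ(broken) − Σ(formed) = (4121 + D) − (4889) = −768 + D
Setting this equal to −136 kJ gives D = 632 kJ/mol.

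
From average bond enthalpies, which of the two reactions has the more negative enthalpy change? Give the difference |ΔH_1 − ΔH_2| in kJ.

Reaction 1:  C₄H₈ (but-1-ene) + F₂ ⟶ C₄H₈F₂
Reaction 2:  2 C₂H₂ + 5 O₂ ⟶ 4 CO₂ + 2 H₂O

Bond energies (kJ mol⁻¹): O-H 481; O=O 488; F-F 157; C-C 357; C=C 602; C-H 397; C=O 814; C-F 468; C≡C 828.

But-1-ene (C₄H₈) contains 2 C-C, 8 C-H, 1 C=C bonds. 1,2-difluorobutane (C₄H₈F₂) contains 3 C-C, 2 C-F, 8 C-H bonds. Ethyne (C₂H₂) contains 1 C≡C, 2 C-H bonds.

Reaction 1:
  Bonds broken (reactants):
    C-C: 2 × 357 = 714
    C-H: 8 × 397 = 3176
    C=C: 1 × 602 = 602
    F-F: 1 × 157 = 157
    Σ(broken) = 4649 kJ
  Bonds formed (products):
    C-C: 3 × 357 = 1071
    C-F: 2 × 468 = 936
    C-H: 8 × 397 = 3176
    Σ(formed) = 5183 kJ
  ΔH_1 = 4649 − 5183 = −534 kJ
Reaction 2:
  Bonds broken (reactants):
    C≡C: 2 × 828 = 1656
    C-H: 4 × 397 = 1588
    O=O: 5 × 488 = 2440
    Σ(broken) = 5684 kJ
  Bonds formed (products):
    C=O: 8 × 814 = 6512
    O-H: 4 × 481 = 1924
    Σ(formed) = 8436 kJ
  ΔH_2 = 5684 − 8436 = −2752 kJ
ΔH_1 − ΔH_2 = +2218 kJ, so reaction 2 has the more negative ΔH; |ΔH_1 − ΔH_2| = 2218 kJ.

Reaction 2, by 2218 kJ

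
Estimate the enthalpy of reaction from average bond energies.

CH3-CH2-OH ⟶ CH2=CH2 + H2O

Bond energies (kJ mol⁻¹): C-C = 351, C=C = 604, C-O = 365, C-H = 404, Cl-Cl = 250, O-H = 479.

ΔH ≈ +37 kJ

Bonds broken (reactants):
  C-C: 1 × 351 = 351
  C-H: 5 × 404 = 2020
  C-O: 1 × 365 = 365
  O-H: 1 × 479 = 479
  Σ(broken) = 3215 kJ
Bonds formed (products):
  C-H: 4 × 404 = 1616
  C=C: 1 × 604 = 604
  O-H: 2 × 479 = 958
  Σ(formed) = 3178 kJ
ΔH = Σ(broken) − Σ(formed) = 3215 − 3178 = +37 kJ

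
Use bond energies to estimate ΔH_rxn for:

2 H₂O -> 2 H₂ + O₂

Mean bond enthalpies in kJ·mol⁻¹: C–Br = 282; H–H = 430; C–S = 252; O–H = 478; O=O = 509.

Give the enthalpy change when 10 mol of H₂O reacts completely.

ΔH = +2715 kJ

Bonds broken (reactants):
  O–H: 4 × 478 = 1912
  Σ(broken) = 1912 kJ
Bonds formed (products):
  H–H: 2 × 430 = 860
  O=O: 1 × 509 = 509
  Σ(formed) = 1369 kJ
ΔH = Σ(broken) − Σ(formed) = 1912 − 1369 = +543 kJ
For 5× the reaction as written: 5 × (+543) = +2715 kJ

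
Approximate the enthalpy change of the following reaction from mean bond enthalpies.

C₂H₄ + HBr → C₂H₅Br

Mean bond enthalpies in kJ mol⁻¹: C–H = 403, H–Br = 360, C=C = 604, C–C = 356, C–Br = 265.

Bonds broken (reactants):
  C–H: 4 × 403 = 1612
  C=C: 1 × 604 = 604
  H–Br: 1 × 360 = 360
  Σ(broken) = 2576 kJ
Bonds formed (products):
  C–Br: 1 × 265 = 265
  C–C: 1 × 356 = 356
  C–H: 5 × 403 = 2015
  Σ(formed) = 2636 kJ
ΔH = Σ(broken) − Σ(formed) = 2576 − 2636 = −60 kJ

ΔH ≈ −60 kJ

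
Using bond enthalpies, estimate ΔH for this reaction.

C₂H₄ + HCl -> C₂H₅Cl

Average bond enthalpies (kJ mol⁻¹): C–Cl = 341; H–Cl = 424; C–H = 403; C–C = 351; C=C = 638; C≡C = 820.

Bonds broken (reactants):
  C–H: 4 × 403 = 1612
  C=C: 1 × 638 = 638
  H–Cl: 1 × 424 = 424
  Σ(broken) = 2674 kJ
Bonds formed (products):
  C–C: 1 × 351 = 351
  C–Cl: 1 × 341 = 341
  C–H: 5 × 403 = 2015
  Σ(formed) = 2707 kJ
ΔH = Σ(broken) − Σ(formed) = 2674 − 2707 = −33 kJ

ΔH ≈ −33 kJ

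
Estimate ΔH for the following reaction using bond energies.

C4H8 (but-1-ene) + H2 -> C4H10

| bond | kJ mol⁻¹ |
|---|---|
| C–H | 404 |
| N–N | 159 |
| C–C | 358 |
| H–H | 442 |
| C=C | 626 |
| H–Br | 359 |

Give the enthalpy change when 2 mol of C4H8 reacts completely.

Bonds broken (reactants):
  C–C: 2 × 358 = 716
  C–H: 8 × 404 = 3232
  C=C: 1 × 626 = 626
  H–H: 1 × 442 = 442
  Σ(broken) = 5016 kJ
Bonds formed (products):
  C–C: 3 × 358 = 1074
  C–H: 10 × 404 = 4040
  Σ(formed) = 5114 kJ
ΔH = Σ(broken) − Σ(formed) = 5016 − 5114 = −98 kJ
For 2× the reaction as written: 2 × (−98) = −196 kJ

ΔH = −196 kJ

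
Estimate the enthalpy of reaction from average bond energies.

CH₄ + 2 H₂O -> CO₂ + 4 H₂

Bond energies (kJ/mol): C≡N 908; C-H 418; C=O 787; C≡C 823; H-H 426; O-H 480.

ΔH ≈ +314 kJ

Bonds broken (reactants):
  C-H: 4 × 418 = 1672
  O-H: 4 × 480 = 1920
  Σ(broken) = 3592 kJ
Bonds formed (products):
  C=O: 2 × 787 = 1574
  H-H: 4 × 426 = 1704
  Σ(formed) = 3278 kJ
ΔH = Σ(broken) − Σ(formed) = 3592 − 3278 = +314 kJ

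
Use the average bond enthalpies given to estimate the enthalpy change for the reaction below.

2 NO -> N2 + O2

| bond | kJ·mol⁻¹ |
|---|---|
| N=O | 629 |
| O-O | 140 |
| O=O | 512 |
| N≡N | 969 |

ΔH ≈ −223 kJ

Bonds broken (reactants):
  N=O: 2 × 629 = 1258
  Σ(broken) = 1258 kJ
Bonds formed (products):
  N≡N: 1 × 969 = 969
  O=O: 1 × 512 = 512
  Σ(formed) = 1481 kJ
ΔH = Σ(broken) − Σ(formed) = 1258 − 1481 = −223 kJ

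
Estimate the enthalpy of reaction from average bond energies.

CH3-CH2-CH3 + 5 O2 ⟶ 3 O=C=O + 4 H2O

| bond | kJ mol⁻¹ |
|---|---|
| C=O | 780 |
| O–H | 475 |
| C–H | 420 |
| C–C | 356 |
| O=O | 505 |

Bonds broken (reactants):
  C–C: 2 × 356 = 712
  C–H: 8 × 420 = 3360
  O=O: 5 × 505 = 2525
  Σ(broken) = 6597 kJ
Bonds formed (products):
  C=O: 6 × 780 = 4680
  O–H: 8 × 475 = 3800
  Σ(formed) = 8480 kJ
ΔH = Σ(broken) − Σ(formed) = 6597 − 8480 = −1883 kJ

ΔH ≈ −1883 kJ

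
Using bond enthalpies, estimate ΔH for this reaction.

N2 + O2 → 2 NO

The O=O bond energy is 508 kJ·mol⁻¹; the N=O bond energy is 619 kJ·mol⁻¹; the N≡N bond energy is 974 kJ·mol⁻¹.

ΔH ≈ +244 kJ

Bonds broken (reactants):
  N≡N: 1 × 974 = 974
  O=O: 1 × 508 = 508
  Σ(broken) = 1482 kJ
Bonds formed (products):
  N=O: 2 × 619 = 1238
  Σ(formed) = 1238 kJ
ΔH = Σ(broken) − Σ(formed) = 1482 − 1238 = +244 kJ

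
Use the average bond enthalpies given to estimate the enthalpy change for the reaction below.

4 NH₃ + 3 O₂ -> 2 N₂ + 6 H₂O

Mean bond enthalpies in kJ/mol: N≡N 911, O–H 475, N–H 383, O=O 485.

ΔH ≈ −1471 kJ

Bonds broken (reactants):
  N–H: 12 × 383 = 4596
  O=O: 3 × 485 = 1455
  Σ(broken) = 6051 kJ
Bonds formed (products):
  N≡N: 2 × 911 = 1822
  O–H: 12 × 475 = 5700
  Σ(formed) = 7522 kJ
ΔH = Σ(broken) − Σ(formed) = 6051 − 7522 = −1471 kJ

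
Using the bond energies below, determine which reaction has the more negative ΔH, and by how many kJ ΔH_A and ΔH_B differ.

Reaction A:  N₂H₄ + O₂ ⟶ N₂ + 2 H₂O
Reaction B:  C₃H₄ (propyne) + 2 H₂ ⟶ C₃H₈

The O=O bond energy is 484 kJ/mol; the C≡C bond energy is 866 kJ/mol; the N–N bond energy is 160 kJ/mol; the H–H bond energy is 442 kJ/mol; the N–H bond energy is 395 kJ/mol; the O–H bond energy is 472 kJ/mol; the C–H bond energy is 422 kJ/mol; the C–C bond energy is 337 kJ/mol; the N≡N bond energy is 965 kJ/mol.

Reaction A:
  Bonds broken (reactants):
    N–H: 4 × 395 = 1580
    N–N: 1 × 160 = 160
    O=O: 1 × 484 = 484
    Σ(broken) = 2224 kJ
  Bonds formed (products):
    N≡N: 1 × 965 = 965
    O–H: 4 × 472 = 1888
    Σ(formed) = 2853 kJ
  ΔH_A = 2224 − 2853 = −629 kJ
Reaction B:
  Bonds broken (reactants):
    C≡C: 1 × 866 = 866
    C–C: 1 × 337 = 337
    C–H: 4 × 422 = 1688
    H–H: 2 × 442 = 884
    Σ(broken) = 3775 kJ
  Bonds formed (products):
    C–C: 2 × 337 = 674
    C–H: 8 × 422 = 3376
    Σ(formed) = 4050 kJ
  ΔH_B = 3775 − 4050 = −275 kJ
ΔH_A − ΔH_B = −354 kJ, so reaction A has the more negative ΔH; |ΔH_A − ΔH_B| = 354 kJ.

Reaction A, by 354 kJ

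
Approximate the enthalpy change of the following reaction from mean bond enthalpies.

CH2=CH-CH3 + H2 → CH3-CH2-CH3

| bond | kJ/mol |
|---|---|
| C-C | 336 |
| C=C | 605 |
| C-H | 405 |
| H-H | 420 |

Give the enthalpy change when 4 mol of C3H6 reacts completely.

Bonds broken (reactants):
  C-C: 1 × 336 = 336
  C-H: 6 × 405 = 2430
  C=C: 1 × 605 = 605
  H-H: 1 × 420 = 420
  Σ(broken) = 3791 kJ
Bonds formed (products):
  C-C: 2 × 336 = 672
  C-H: 8 × 405 = 3240
  Σ(formed) = 3912 kJ
ΔH = Σ(broken) − Σ(formed) = 3791 − 3912 = −121 kJ
For 4× the reaction as written: 4 × (−121) = −484 kJ

ΔH = −484 kJ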